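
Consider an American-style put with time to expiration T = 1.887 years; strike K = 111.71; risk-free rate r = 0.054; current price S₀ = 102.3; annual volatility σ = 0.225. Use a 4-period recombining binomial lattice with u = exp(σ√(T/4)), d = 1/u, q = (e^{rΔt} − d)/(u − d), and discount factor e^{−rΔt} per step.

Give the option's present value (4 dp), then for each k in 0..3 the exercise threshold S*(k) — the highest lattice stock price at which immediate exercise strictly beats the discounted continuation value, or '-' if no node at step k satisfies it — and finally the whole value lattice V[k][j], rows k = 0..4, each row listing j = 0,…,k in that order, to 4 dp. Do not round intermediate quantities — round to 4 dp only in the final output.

params: Δt=0.47175 u=1.16712 d=0.85681 q=0.54459 e^(-rΔt)=0.97485
t_4 payoffs: 56.5767 36.6092 9.4100 0.0000 0.0000
t_3: node(3,0) S=64.3471 payoff=47.3629 vs cont=44.5531 → 47.3629 [stop]  node(3,1) S=87.6517 payoff=24.0583 vs cont=21.2485 → 24.0583 [stop]  node(3,2) S=119.3964 payoff=0.0000 vs cont=4.1776 → 4.1776 [wait]  node(3,3) S=162.6380 payoff=0.0000 vs cont=0.0000 → 0.0000 [wait]  ⇒ S*(3)=87.6517
t_2: node(2,0) S=75.1008 payoff=36.6092 vs cont=33.7994 → 36.6092 [stop]  node(2,1) S=102.3000 payoff=9.4100 vs cont=12.8987 → 12.8987 [wait]  node(2,2) S=139.3499 payoff=0.0000 vs cont=1.8547 → 1.8547 [wait]  ⇒ S*(2)=75.1008
t_1: node(1,0) S=87.6517 payoff=24.0583 vs cont=23.1006 → 24.0583 [stop]  node(1,1) S=119.3964 payoff=0.0000 vs cont=6.7111 → 6.7111 [wait]  ⇒ S*(1)=87.6517
t_0: node(0,0) S=102.3000 payoff=9.4100 vs cont=14.2437 → 14.2437 [wait]  ⇒ S*(0)=-

price = 14.2437
boundary = - 87.6517 75.1008 87.6517
tree:
14.2437
24.0583 6.7111
36.6092 12.8987 1.8547
47.3629 24.0583 4.1776 0.0000
56.5767 36.6092 9.4100 0.0000 0.0000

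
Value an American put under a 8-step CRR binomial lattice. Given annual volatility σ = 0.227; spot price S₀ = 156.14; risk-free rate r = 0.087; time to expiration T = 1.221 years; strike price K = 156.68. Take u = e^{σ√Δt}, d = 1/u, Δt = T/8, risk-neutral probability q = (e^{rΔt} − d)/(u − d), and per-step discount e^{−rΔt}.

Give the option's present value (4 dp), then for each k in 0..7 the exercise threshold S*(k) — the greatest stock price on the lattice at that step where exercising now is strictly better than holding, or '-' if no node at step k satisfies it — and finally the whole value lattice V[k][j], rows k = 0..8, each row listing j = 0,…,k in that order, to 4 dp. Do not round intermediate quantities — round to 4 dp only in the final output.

price = 10.1649
boundary = - - 130.7632 119.6661 130.7632 119.6661 130.7632 142.8893
tree:
10.1649
16.5032 5.2894
25.9168 9.2962 2.1798
37.0139 15.8295 4.2422 0.5662
47.1693 25.9168 8.0618 1.2586 0.0204
56.4628 37.0139 14.8196 2.7966 0.0463 0.0000
64.9676 47.1693 25.9168 6.2116 0.1050 0.0000 0.0000
72.7507 56.4628 37.0139 13.7907 0.2381 0.0000 0.0000 0.0000
79.8733 64.9676 47.1693 25.9168 0.5400 0.0000 0.0000 0.0000 0.0000

Δt=0.15263, u=1.09273, d=0.91514, q=0.55311, disc=e^(-rΔt)=0.98681
k=8 terminal: V=max(K-S,0) → 79.8733 64.9676 47.1693 25.9168 0.5400 0.0000 0.0000 0.0000 0.0000
k=7: j=0 S=83.9293 intr=72.7507 cont=70.6840 V=72.7507[EX]; j=1 S=100.2172 intr=56.4628 cont=54.3961 V=56.4628[EX]; j=2 S=119.6661 intr=37.0139 cont=34.9472 V=37.0139[EX]; j=3 S=142.8893 intr=13.7907 cont=11.7240 V=13.7907[EX]; j=4 S=170.6195 intr=0.0000 cont=0.2381 V=0.2381[hold]; j=5 S=203.7311 intr=0.0000 cont=0.0000 V=0.0000[hold]; j=6 S=243.2686 intr=0.0000 cont=0.0000 V=0.0000[hold]; j=7 S=290.4791 intr=0.0000 cont=0.0000 V=0.0000[hold]  S*(7)=142.8893
k=6: j=0 S=91.7124 intr=64.9676 cont=62.9009 V=64.9676[EX]; j=1 S=109.5107 intr=47.1693 cont=45.1026 V=47.1693[EX]; j=2 S=130.7632 intr=25.9168 cont=23.8501 V=25.9168[EX]; j=3 S=156.1400 intr=0.5400 cont=6.2116 V=6.2116[hold]; j=4 S=186.4417 intr=0.0000 cont=0.1050 V=0.1050[hold]; j=5 S=222.6239 intr=0.0000 cont=0.0000 V=0.0000[hold]; j=6 S=265.8279 intr=0.0000 cont=0.0000 V=0.0000[hold]  S*(6)=130.7632
k=5: j=0 S=100.2172 intr=56.4628 cont=54.3961 V=56.4628[EX]; j=1 S=119.6661 intr=37.0139 cont=34.9472 V=37.0139[EX]; j=2 S=142.8893 intr=13.7907 cont=14.8196 V=14.8196[hold]; j=3 S=170.6195 intr=0.0000 cont=2.7966 V=2.7966[hold]; j=4 S=203.7311 intr=0.0000 cont=0.0463 V=0.0463[hold]; j=5 S=243.2686 intr=0.0000 cont=0.0000 V=0.0000[hold]  S*(5)=119.6661
k=4: j=0 S=109.5107 intr=47.1693 cont=45.1026 V=47.1693[EX]; j=1 S=130.7632 intr=25.9168 cont=24.4117 V=25.9168[EX]; j=2 S=156.1400 intr=0.5400 cont=8.0618 V=8.0618[hold]; j=3 S=186.4417 intr=0.0000 cont=1.2586 V=1.2586[hold]; j=4 S=222.6239 intr=0.0000 cont=0.0204 V=0.0204[hold]  S*(4)=130.7632
k=3: j=0 S=119.6661 intr=37.0139 cont=34.9472 V=37.0139[EX]; j=1 S=142.8893 intr=13.7907 cont=15.8295 V=15.8295[hold]; j=2 S=170.6195 intr=0.0000 cont=4.2422 V=4.2422[hold]; j=3 S=203.7311 intr=0.0000 cont=0.5662 V=0.5662[hold]  S*(3)=119.6661
k=2: j=0 S=130.7632 intr=25.9168 cont=24.9629 V=25.9168[EX]; j=1 S=156.1400 intr=0.5400 cont=9.2962 V=9.2962[hold]; j=2 S=186.4417 intr=0.0000 cont=2.1798 V=2.1798[hold]  S*(2)=130.7632
k=1: j=0 S=142.8893 intr=13.7907 cont=16.5032 V=16.5032[hold]; j=1 S=170.6195 intr=0.0000 cont=5.2894 V=5.2894[hold]  S*(1)=-
k=0: j=0 S=156.1400 intr=0.5400 cont=10.1649 V=10.1649[hold]  S*(0)=-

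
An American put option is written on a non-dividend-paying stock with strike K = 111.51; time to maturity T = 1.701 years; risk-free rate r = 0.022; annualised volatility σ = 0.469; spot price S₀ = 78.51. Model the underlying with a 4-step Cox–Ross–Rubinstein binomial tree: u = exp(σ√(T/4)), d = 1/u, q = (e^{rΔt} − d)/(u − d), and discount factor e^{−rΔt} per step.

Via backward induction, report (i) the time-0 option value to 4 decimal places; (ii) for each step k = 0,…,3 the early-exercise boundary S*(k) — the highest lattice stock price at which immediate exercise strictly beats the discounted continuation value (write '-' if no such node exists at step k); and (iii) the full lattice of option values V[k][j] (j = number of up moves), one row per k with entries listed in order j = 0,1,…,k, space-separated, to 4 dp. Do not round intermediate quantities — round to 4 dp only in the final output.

params: Δt=0.42525 u=1.35777 d=0.73650 q=0.43926 e^(-rΔt)=0.99069
t_4 payoffs: 88.4093 68.9232 33.0000 0.0000 0.0000
t_3: node(3,0) S=31.3654 payoff=80.1446 vs cont=79.1063 → 80.1446 [stop]  node(3,1) S=57.8229 payoff=53.6871 vs cont=52.6487 → 53.6871 [stop]  node(3,2) S=106.5982 payoff=4.9118 vs cont=18.3321 → 18.3321 [wait]  node(3,3) S=196.5167 payoff=0.0000 vs cont=0.0000 → 0.0000 [wait]  ⇒ S*(3)=57.8229
t_2: node(2,0) S=42.5868 payoff=68.9232 vs cont=67.8848 → 68.9232 [stop]  node(2,1) S=78.5100 payoff=33.0000 vs cont=37.8017 → 37.8017 [wait]  node(2,2) S=144.7354 payoff=0.0000 vs cont=10.1838 → 10.1838 [wait]  ⇒ S*(2)=42.5868
t_1: node(1,0) S=57.8229 payoff=53.6871 vs cont=54.7383 → 54.7383 [wait]  node(1,1) S=106.5982 payoff=4.9118 vs cont=25.4313 → 25.4313 [wait]  ⇒ S*(1)=-
t_0: node(0,0) S=78.5100 payoff=33.0000 vs cont=41.4750 → 41.4750 [wait]  ⇒ S*(0)=-

price = 41.4750
boundary = - - 42.5868 57.8229
tree:
41.4750
54.7383 25.4313
68.9232 37.8017 10.1838
80.1446 53.6871 18.3321 0.0000
88.4093 68.9232 33.0000 0.0000 0.0000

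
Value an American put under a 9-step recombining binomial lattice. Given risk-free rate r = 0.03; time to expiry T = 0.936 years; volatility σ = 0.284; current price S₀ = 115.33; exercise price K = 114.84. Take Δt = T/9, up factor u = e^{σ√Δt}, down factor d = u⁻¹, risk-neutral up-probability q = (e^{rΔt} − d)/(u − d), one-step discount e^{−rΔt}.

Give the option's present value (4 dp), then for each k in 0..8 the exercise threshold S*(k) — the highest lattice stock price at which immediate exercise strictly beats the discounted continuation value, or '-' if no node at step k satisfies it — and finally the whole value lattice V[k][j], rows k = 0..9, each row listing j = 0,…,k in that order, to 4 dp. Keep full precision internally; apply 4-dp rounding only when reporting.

price = 11.2782
boundary = - - - - 79.9538 72.9564 79.9538 87.6223 96.0264
tree:
11.2782
15.6575 6.8667
21.1240 10.1606 3.5383
27.6122 14.6160 5.6640 1.3848
34.8862 20.3406 8.8484 2.4402 0.3131
41.8836 27.2344 13.4124 4.2324 0.6210 0.0000
48.2687 34.8862 19.5737 7.1900 1.2314 0.0000 0.0000
54.0949 41.8836 27.2177 11.8727 2.4420 0.0000 0.0000 0.0000
59.4112 48.2687 34.8862 18.8136 4.8427 0.0000 0.0000 0.0000 0.0000
64.2622 54.0949 41.8836 27.2177 9.6035 0.0000 0.0000 0.0000 0.0000 0.0000

Δt=0.10400  u=1.09591  d=0.91248  q=0.49415  discount=0.99688
step 9 (expiry): payoffs max(K−S,0) = 64.2622 54.0949 41.8836 27.2177 9.6035 0.0000 0.0000 0.0000 0.0000 0.0000
step 8: (k=8,j=0): S=55.4288, (K−S)⁺=59.4112, hold=59.0534 ⇒ V=59.4112 exercise | (k=8,j=1): S=66.5713, (K−S)⁺=48.2687, hold=47.9109 ⇒ V=48.2687 exercise | (k=8,j=2): S=79.9538, (K−S)⁺=34.8862, hold=34.5285 ⇒ V=34.8862 exercise | (k=8,j=3): S=96.0264, (K−S)⁺=18.8136, hold=18.4559 ⇒ V=18.8136 exercise | (k=8,j=4): S=115.3300, (K−S)⁺=0.0000, hold=4.8427 ⇒ V=4.8427 continue | (k=8,j=5): S=138.5141, (K−S)⁺=0.0000, hold=0.0000 ⇒ V=0.0000 continue | (k=8,j=6): S=166.3587, (K−S)⁺=0.0000, hold=0.0000 ⇒ V=0.0000 continue | (k=8,j=7): S=199.8008, (K−S)⁺=0.0000, hold=0.0000 ⇒ V=0.0000 continue | (k=8,j=8): S=239.9656, (K−S)⁺=0.0000, hold=0.0000 ⇒ V=0.0000 continue  boundary S*=96.0264
step 7: (k=7,j=0): S=60.7451, (K−S)⁺=54.0949, hold=53.7371 ⇒ V=54.0949 exercise | (k=7,j=1): S=72.9564, (K−S)⁺=41.8836, hold=41.5259 ⇒ V=41.8836 exercise | (k=7,j=2): S=87.6223, (K−S)⁺=27.2177, hold=26.8599 ⇒ V=27.2177 exercise | (k=7,j=3): S=105.2365, (K−S)⁺=9.6035, hold=11.8727 ⇒ V=11.8727 continue | (k=7,j=4): S=126.3916, (K−S)⁺=0.0000, hold=2.4420 ⇒ V=2.4420 continue | (k=7,j=5): S=151.7993, (K−S)⁺=0.0000, hold=0.0000 ⇒ V=0.0000 continue | (k=7,j=6): S=182.3146, (K−S)⁺=0.0000, hold=0.0000 ⇒ V=0.0000 continue | (k=7,j=7): S=218.9642, (K−S)⁺=0.0000, hold=0.0000 ⇒ V=0.0000 continue  boundary S*=87.6223
step 6: (k=6,j=0): S=66.5713, (K−S)⁺=48.2687, hold=47.9109 ⇒ V=48.2687 exercise | (k=6,j=1): S=79.9538, (K−S)⁺=34.8862, hold=34.5285 ⇒ V=34.8862 exercise | (k=6,j=2): S=96.0264, (K−S)⁺=18.8136, hold=19.5737 ⇒ V=19.5737 continue | (k=6,j=3): S=115.3300, (K−S)⁺=0.0000, hold=7.1900 ⇒ V=7.1900 continue | (k=6,j=4): S=138.5141, (K−S)⁺=0.0000, hold=1.2314 ⇒ V=1.2314 continue | (k=6,j=5): S=166.3587, (K−S)⁺=0.0000, hold=0.0000 ⇒ V=0.0000 continue | (k=6,j=6): S=199.8008, (K−S)⁺=0.0000, hold=0.0000 ⇒ V=0.0000 continue  boundary S*=79.9538
step 5: (k=5,j=0): S=72.9564, (K−S)⁺=41.8836, hold=41.5259 ⇒ V=41.8836 exercise | (k=5,j=1): S=87.6223, (K−S)⁺=27.2177, hold=27.2344 ⇒ V=27.2344 continue | (k=5,j=2): S=105.2365, (K−S)⁺=9.6035, hold=13.4124 ⇒ V=13.4124 continue | (k=5,j=3): S=126.3916, (K−S)⁺=0.0000, hold=4.2324 ⇒ V=4.2324 continue | (k=5,j=4): S=151.7993, (K−S)⁺=0.0000, hold=0.6210 ⇒ V=0.6210 continue | (k=5,j=5): S=182.3146, (K−S)⁺=0.0000, hold=0.0000 ⇒ V=0.0000 continue  boundary S*=72.9564
step 4: (k=4,j=0): S=79.9538, (K−S)⁺=34.8862, hold=34.5367 ⇒ V=34.8862 exercise | (k=4,j=1): S=96.0264, (K−S)⁺=18.8136, hold=20.3406 ⇒ V=20.3406 continue | (k=4,j=2): S=115.3300, (K−S)⁺=0.0000, hold=8.8484 ⇒ V=8.8484 continue | (k=4,j=3): S=138.5141, (K−S)⁺=0.0000, hold=2.4402 ⇒ V=2.4402 continue | (k=4,j=4): S=166.3587, (K−S)⁺=0.0000, hold=0.3131 ⇒ V=0.3131 continue  boundary S*=79.9538
step 3: (k=3,j=0): S=87.6223, (K−S)⁺=27.2177, hold=27.6122 ⇒ V=27.6122 continue | (k=3,j=1): S=105.2365, (K−S)⁺=9.6035, hold=14.6160 ⇒ V=14.6160 continue | (k=3,j=2): S=126.3916, (K−S)⁺=0.0000, hold=5.6640 ⇒ V=5.6640 continue | (k=3,j=3): S=151.7993, (K−S)⁺=0.0000, hold=1.3848 ⇒ V=1.3848 continue  boundary S*=-
step 2: (k=2,j=0): S=96.0264, (K−S)⁺=18.8136, hold=21.1240 ⇒ V=21.1240 continue | (k=2,j=1): S=115.3300, (K−S)⁺=0.0000, hold=10.1606 ⇒ V=10.1606 continue | (k=2,j=2): S=138.5141, (K−S)⁺=0.0000, hold=3.5383 ⇒ V=3.5383 continue  boundary S*=-
step 1: (k=1,j=0): S=105.2365, (K−S)⁺=9.6035, hold=15.6575 ⇒ V=15.6575 continue | (k=1,j=1): S=126.3916, (K−S)⁺=0.0000, hold=6.8667 ⇒ V=6.8667 continue  boundary S*=-
step 0: (k=0,j=0): S=115.3300, (K−S)⁺=0.0000, hold=11.2782 ⇒ V=11.2782 continue  boundary S*=-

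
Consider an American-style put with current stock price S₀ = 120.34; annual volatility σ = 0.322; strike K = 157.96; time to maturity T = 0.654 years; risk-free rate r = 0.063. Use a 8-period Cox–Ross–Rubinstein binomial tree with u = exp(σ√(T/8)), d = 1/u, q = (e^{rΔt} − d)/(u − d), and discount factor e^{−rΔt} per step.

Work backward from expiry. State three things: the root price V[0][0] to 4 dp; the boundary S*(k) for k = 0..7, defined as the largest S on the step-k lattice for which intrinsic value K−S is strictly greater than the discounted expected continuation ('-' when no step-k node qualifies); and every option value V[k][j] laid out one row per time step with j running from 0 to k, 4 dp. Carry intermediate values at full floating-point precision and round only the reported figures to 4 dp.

params: Δt=0.08175 u=1.09644 d=0.91204 q=0.50500 e^(-rΔt)=0.99486
t_8 payoffs: 100.3445 88.6961 74.6926 57.8581 37.6200 13.2903 0.0000 0.0000 0.0000
t_7: node(7,0) S=63.1718 payoff=94.7882 vs cont=93.9767 → 94.7882 [stop]  node(7,1) S=75.9436 payoff=82.0164 vs cont=81.2050 → 82.0164 [stop]  node(7,2) S=91.2974 payoff=66.6626 vs cont=65.8511 → 66.6626 [stop]  node(7,3) S=109.7555 payoff=48.2045 vs cont=47.3931 → 48.2045 [stop]  node(7,4) S=131.9453 payoff=26.0147 vs cont=25.2033 → 26.0147 [stop]  node(7,5) S=158.6213 payoff=0.0000 vs cont=6.5449 → 6.5449 [wait]  node(7,6) S=190.6905 payoff=0.0000 vs cont=0.0000 → 0.0000 [wait]  node(7,7) S=229.2433 payoff=0.0000 vs cont=0.0000 → 0.0000 [wait]  ⇒ S*(7)=131.9453
t_6: node(6,0) S=69.2639 payoff=88.6961 vs cont=87.8846 → 88.6961 [stop]  node(6,1) S=83.2674 payoff=74.6926 vs cont=73.8812 → 74.6926 [stop]  node(6,2) S=100.1019 payoff=57.8581 vs cont=57.0466 → 57.8581 [stop]  node(6,3) S=120.3400 payoff=37.6200 vs cont=36.8086 → 37.6200 [stop]  node(6,4) S=144.6697 payoff=13.2903 vs cont=16.0993 → 16.0993 [wait]  node(6,5) S=173.9183 payoff=0.0000 vs cont=3.2230 → 3.2230 [wait]  node(6,6) S=209.0802 payoff=0.0000 vs cont=0.0000 → 0.0000 [wait]  ⇒ S*(6)=120.3400
t_5: node(5,0) S=75.9436 payoff=82.0164 vs cont=81.2050 → 82.0164 [stop]  node(5,1) S=91.2974 payoff=66.6626 vs cont=65.8511 → 66.6626 [stop]  node(5,2) S=109.7555 payoff=48.2045 vs cont=47.3931 → 48.2045 [stop]  node(5,3) S=131.9453 payoff=26.0147 vs cont=26.6145 → 26.6145 [wait]  node(5,4) S=158.6213 payoff=0.0000 vs cont=9.5474 → 9.5474 [wait]  node(5,5) S=190.6905 payoff=0.0000 vs cont=1.5872 → 1.5872 [wait]  ⇒ S*(5)=109.7555
t_4: node(4,0) S=83.2674 payoff=74.6926 vs cont=73.8812 → 74.6926 [stop]  node(4,1) S=100.1019 payoff=57.8581 vs cont=57.0466 → 57.8581 [stop]  node(4,2) S=120.3400 payoff=37.6200 vs cont=37.1099 → 37.6200 [stop]  node(4,3) S=144.6697 payoff=13.2903 vs cont=17.9032 → 17.9032 [wait]  node(4,4) S=173.9183 payoff=0.0000 vs cont=5.4991 → 5.4991 [wait]  ⇒ S*(4)=120.3400
t_3: node(3,0) S=91.2974 payoff=66.6626 vs cont=65.8511 → 66.6626 [stop]  node(3,1) S=109.7555 payoff=48.2045 vs cont=47.3931 → 48.2045 [stop]  node(3,2) S=131.9453 payoff=26.0147 vs cont=27.5208 → 27.5208 [wait]  node(3,3) S=158.6213 payoff=0.0000 vs cont=11.5793 → 11.5793 [wait]  ⇒ S*(3)=109.7555
t_2: node(2,0) S=100.1019 payoff=57.8581 vs cont=57.0466 → 57.8581 [stop]  node(2,1) S=120.3400 payoff=37.6200 vs cont=37.5652 → 37.6200 [stop]  node(2,2) S=144.6697 payoff=13.2903 vs cont=19.3703 → 19.3703 [wait]  ⇒ S*(2)=120.3400
t_1: node(1,0) S=109.7555 payoff=48.2045 vs cont=47.3931 → 48.2045 [stop]  node(1,1) S=131.9453 payoff=26.0147 vs cont=28.2579 → 28.2579 [wait]  ⇒ S*(1)=109.7555
t_0: node(0,0) S=120.3400 payoff=37.6200 vs cont=37.9356 → 37.9356 [wait]  ⇒ S*(0)=-

price = 37.9356
boundary = - 109.7555 120.3400 109.7555 120.3400 109.7555 120.3400 131.9453
tree:
37.9356
48.2045 28.2579
57.8581 37.6200 19.3703
66.6626 48.2045 27.5208 11.5793
74.6926 57.8581 37.6200 17.9032 5.4991
82.0164 66.6626 48.2045 26.6145 9.5474 1.5872
88.6961 74.6926 57.8581 37.6200 16.0993 3.2230 0.0000
94.7882 82.0164 66.6626 48.2045 26.0147 6.5449 0.0000 0.0000
100.3445 88.6961 74.6926 57.8581 37.6200 13.2903 0.0000 0.0000 0.0000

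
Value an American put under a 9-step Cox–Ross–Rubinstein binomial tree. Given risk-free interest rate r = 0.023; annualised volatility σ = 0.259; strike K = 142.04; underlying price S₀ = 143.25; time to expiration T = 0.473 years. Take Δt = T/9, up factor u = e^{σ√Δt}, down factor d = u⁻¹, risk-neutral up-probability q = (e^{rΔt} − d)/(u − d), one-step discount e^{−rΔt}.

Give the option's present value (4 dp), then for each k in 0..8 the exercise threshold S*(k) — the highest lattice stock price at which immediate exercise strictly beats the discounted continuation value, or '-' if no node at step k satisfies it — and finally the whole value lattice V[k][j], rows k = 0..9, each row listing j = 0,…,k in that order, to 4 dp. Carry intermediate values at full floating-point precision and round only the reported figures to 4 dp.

params: Δt=0.05256 u=1.06117 d=0.94235 q=0.49534 e^(-rΔt)=0.99879
t_9 payoffs: 58.0910 47.5059 35.5860 22.1633 7.0480 0.0000 0.0000 0.0000 0.0000 0.0000
t_8: node(8,0) S=89.0845 payoff=52.9555 vs cont=52.7839 → 52.9555 [stop]  node(8,1) S=100.3172 payoff=41.7228 vs cont=41.5512 → 41.7228 [stop]  node(8,2) S=112.9662 payoff=29.0738 vs cont=28.9022 → 29.0738 [stop]  node(8,3) S=127.2101 payoff=14.8299 vs cont=14.6583 → 14.8299 [stop]  node(8,4) S=143.2500 payoff=0.0000 vs cont=3.5525 → 3.5525 [wait]  node(8,5) S=161.3124 payoff=0.0000 vs cont=0.0000 → 0.0000 [wait]  node(8,6) S=181.6523 payoff=0.0000 vs cont=0.0000 → 0.0000 [wait]  node(8,7) S=204.5568 payoff=0.0000 vs cont=0.0000 → 0.0000 [wait]  node(8,8) S=230.3494 payoff=0.0000 vs cont=0.0000 → 0.0000 [wait]  ⇒ S*(8)=127.2101
t_7: node(7,0) S=94.5341 payoff=47.5059 vs cont=47.3343 → 47.5059 [stop]  node(7,1) S=106.4540 payoff=35.5860 vs cont=35.4144 → 35.5860 [stop]  node(7,2) S=119.8767 payoff=22.1633 vs cont=21.9917 → 22.1633 [stop]  node(7,3) S=134.9920 payoff=7.0480 vs cont=9.2326 → 9.2326 [wait]  node(7,4) S=152.0132 payoff=0.0000 vs cont=1.7907 → 1.7907 [wait]  node(7,5) S=171.1805 payoff=0.0000 vs cont=0.0000 → 0.0000 [wait]  node(7,6) S=192.7647 payoff=0.0000 vs cont=0.0000 → 0.0000 [wait]  node(7,7) S=217.0704 payoff=0.0000 vs cont=0.0000 → 0.0000 [wait]  ⇒ S*(7)=119.8767
t_6: node(6,0) S=100.3172 payoff=41.7228 vs cont=41.5512 → 41.7228 [stop]  node(6,1) S=112.9662 payoff=29.0738 vs cont=28.9022 → 29.0738 [stop]  node(6,2) S=127.2101 payoff=14.8299 vs cont=15.7392 → 15.7392 [wait]  node(6,3) S=143.2500 payoff=0.0000 vs cont=5.5396 → 5.5396 [wait]  node(6,4) S=161.3124 payoff=0.0000 vs cont=0.9026 → 0.9026 [wait]  node(6,5) S=181.6523 payoff=0.0000 vs cont=0.0000 → 0.0000 [wait]  node(6,6) S=204.5568 payoff=0.0000 vs cont=0.0000 → 0.0000 [wait]  ⇒ S*(6)=112.9662
t_5: node(5,0) S=106.4540 payoff=35.5860 vs cont=35.4144 → 35.5860 [stop]  node(5,1) S=119.8767 payoff=22.1633 vs cont=22.4415 → 22.4415 [wait]  node(5,2) S=134.9920 payoff=7.0480 vs cont=10.6740 → 10.6740 [wait]  node(5,3) S=152.0132 payoff=0.0000 vs cont=3.2388 → 3.2388 [wait]  node(5,4) S=171.1805 payoff=0.0000 vs cont=0.4549 → 0.4549 [wait]  node(5,5) S=192.7647 payoff=0.0000 vs cont=0.0000 → 0.0000 [wait]  ⇒ S*(5)=106.4540
t_4: node(4,0) S=112.9662 payoff=29.0738 vs cont=29.0399 → 29.0738 [stop]  node(4,1) S=127.2101 payoff=14.8299 vs cont=16.5925 → 16.5925 [wait]  node(4,2) S=143.2500 payoff=0.0000 vs cont=6.9826 → 6.9826 [wait]  node(4,3) S=161.3124 payoff=0.0000 vs cont=1.8576 → 1.8576 [wait]  node(4,4) S=181.6523 payoff=0.0000 vs cont=0.2293 → 0.2293 [wait]  ⇒ S*(4)=112.9662
t_3: node(3,0) S=119.8767 payoff=22.1633 vs cont=22.8637 → 22.8637 [wait]  node(3,1) S=134.9920 payoff=7.0480 vs cont=11.8181 → 11.8181 [wait]  node(3,2) S=152.0132 payoff=0.0000 vs cont=4.4386 → 4.4386 [wait]  node(3,3) S=171.1805 payoff=0.0000 vs cont=1.0498 → 1.0498 [wait]  ⇒ S*(3)=-
t_2: node(2,0) S=127.2101 payoff=14.8299 vs cont=17.3713 → 17.3713 [wait]  node(2,1) S=143.2500 payoff=0.0000 vs cont=8.1529 → 8.1529 [wait]  node(2,2) S=161.3124 payoff=0.0000 vs cont=2.7567 → 2.7567 [wait]  ⇒ S*(2)=-
t_1: node(1,0) S=134.9920 payoff=7.0480 vs cont=12.7896 → 12.7896 [wait]  node(1,1) S=152.0132 payoff=0.0000 vs cont=5.4733 → 5.4733 [wait]  ⇒ S*(1)=-
t_0: node(0,0) S=143.2500 payoff=0.0000 vs cont=9.1545 → 9.1545 [wait]  ⇒ S*(0)=-

price = 9.1545
boundary = - - - - 112.9662 106.4540 112.9662 119.8767 127.2101
tree:
9.1545
12.7896 5.4733
17.3713 8.1529 2.7567
22.8637 11.8181 4.4386 1.0498
29.0738 16.5925 6.9826 1.8576 0.2293
35.5860 22.4415 10.6740 3.2388 0.4549 0.0000
41.7228 29.0738 15.7392 5.5396 0.9026 0.0000 0.0000
47.5059 35.5860 22.1633 9.2326 1.7907 0.0000 0.0000 0.0000
52.9555 41.7228 29.0738 14.8299 3.5525 0.0000 0.0000 0.0000 0.0000
58.0910 47.5059 35.5860 22.1633 7.0480 0.0000 0.0000 0.0000 0.0000 0.0000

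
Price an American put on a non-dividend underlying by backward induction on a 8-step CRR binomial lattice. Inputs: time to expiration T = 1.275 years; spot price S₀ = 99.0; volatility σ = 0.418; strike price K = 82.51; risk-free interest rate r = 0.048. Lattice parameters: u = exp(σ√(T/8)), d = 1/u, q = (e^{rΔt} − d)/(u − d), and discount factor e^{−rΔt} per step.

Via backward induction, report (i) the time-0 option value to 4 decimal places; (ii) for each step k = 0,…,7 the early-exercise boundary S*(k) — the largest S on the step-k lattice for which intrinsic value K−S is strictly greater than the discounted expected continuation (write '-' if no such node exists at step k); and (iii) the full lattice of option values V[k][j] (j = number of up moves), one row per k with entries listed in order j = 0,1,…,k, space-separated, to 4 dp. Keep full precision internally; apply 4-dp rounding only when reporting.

params: Δt=0.15937 u=1.18160 d=0.84631 q=0.48128 e^(-rΔt)=0.99238
t_8 payoffs: 56.4569 46.1350 31.7237 11.6027 0.0000 0.0000 0.0000 0.0000 0.0000
t_7: node(7,0) S=30.7844 payoff=51.7256 vs cont=51.0968 → 51.7256 [stop]  node(7,1) S=42.9808 payoff=39.5292 vs cont=38.9004 → 39.5292 [stop]  node(7,2) S=60.0094 payoff=22.5006 vs cont=21.8718 → 22.5006 [stop]  node(7,3) S=83.7844 payoff=0.0000 vs cont=5.9727 → 5.9727 [wait]  node(7,4) S=116.9788 payoff=0.0000 vs cont=0.0000 → 0.0000 [wait]  node(7,5) S=163.3245 payoff=0.0000 vs cont=0.0000 → 0.0000 [wait]  node(7,6) S=228.0319 payoff=0.0000 vs cont=0.0000 → 0.0000 [wait]  node(7,7) S=318.3756 payoff=0.0000 vs cont=0.0000 → 0.0000 [wait]  ⇒ S*(7)=60.0094
t_6: node(6,0) S=36.3750 payoff=46.1350 vs cont=45.5062 → 46.1350 [stop]  node(6,1) S=50.7863 payoff=31.7237 vs cont=31.0949 → 31.7237 [stop]  node(6,2) S=70.9073 payoff=11.6027 vs cont=14.4352 → 14.4352 [wait]  node(6,3) S=99.0000 payoff=0.0000 vs cont=3.0745 → 3.0745 [wait]  node(6,4) S=138.2227 payoff=0.0000 vs cont=0.0000 → 0.0000 [wait]  node(6,5) S=192.9850 payoff=0.0000 vs cont=0.0000 → 0.0000 [wait]  node(6,6) S=269.4435 payoff=0.0000 vs cont=0.0000 → 0.0000 [wait]  ⇒ S*(6)=50.7863
t_5: node(5,0) S=42.9808 payoff=39.5292 vs cont=38.9004 → 39.5292 [stop]  node(5,1) S=60.0094 payoff=22.5006 vs cont=23.2247 → 23.2247 [wait]  node(5,2) S=83.7844 payoff=0.0000 vs cont=8.8992 → 8.8992 [wait]  node(5,3) S=116.9788 payoff=0.0000 vs cont=1.5827 → 1.5827 [wait]  node(5,4) S=163.3245 payoff=0.0000 vs cont=0.0000 → 0.0000 [wait]  node(5,5) S=228.0319 payoff=0.0000 vs cont=0.0000 → 0.0000 [wait]  ⇒ S*(5)=42.9808
t_4: node(4,0) S=50.7863 payoff=31.7237 vs cont=31.4407 → 31.7237 [stop]  node(4,1) S=70.9073 payoff=11.6027 vs cont=16.2056 → 16.2056 [wait]  node(4,2) S=99.0000 payoff=0.0000 vs cont=5.3369 → 5.3369 [wait]  node(4,3) S=138.2227 payoff=0.0000 vs cont=0.8147 → 0.8147 [wait]  node(4,4) S=192.9850 payoff=0.0000 vs cont=0.0000 → 0.0000 [wait]  ⇒ S*(4)=50.7863
t_3: node(3,0) S=60.0094 payoff=22.5006 vs cont=24.0703 → 24.0703 [wait]  node(3,1) S=83.7844 payoff=0.0000 vs cont=10.8911 → 10.8911 [wait]  node(3,2) S=116.9788 payoff=0.0000 vs cont=3.1364 → 3.1364 [wait]  node(3,3) S=163.3245 payoff=0.0000 vs cont=0.4194 → 0.4194 [wait]  ⇒ S*(3)=-
t_2: node(2,0) S=70.9073 payoff=11.6027 vs cont=17.5923 → 17.5923 [wait]  node(2,1) S=99.0000 payoff=0.0000 vs cont=7.1043 → 7.1043 [wait]  node(2,2) S=138.2227 payoff=0.0000 vs cont=1.8148 → 1.8148 [wait]  ⇒ S*(2)=-
t_1: node(1,0) S=83.7844 payoff=0.0000 vs cont=12.4490 → 12.4490 [wait]  node(1,1) S=116.9788 payoff=0.0000 vs cont=4.5238 → 4.5238 [wait]  ⇒ S*(1)=-
t_0: node(0,0) S=99.0000 payoff=0.0000 vs cont=8.5690 → 8.5690 [wait]  ⇒ S*(0)=-

price = 8.5690
boundary = - - - - 50.7863 42.9808 50.7863 60.0094
tree:
8.5690
12.4490 4.5238
17.5923 7.1043 1.8148
24.0703 10.8911 3.1364 0.4194
31.7237 16.2056 5.3369 0.8147 0.0000
39.5292 23.2247 8.8992 1.5827 0.0000 0.0000
46.1350 31.7237 14.4352 3.0745 0.0000 0.0000 0.0000
51.7256 39.5292 22.5006 5.9727 0.0000 0.0000 0.0000 0.0000
56.4569 46.1350 31.7237 11.6027 0.0000 0.0000 0.0000 0.0000 0.0000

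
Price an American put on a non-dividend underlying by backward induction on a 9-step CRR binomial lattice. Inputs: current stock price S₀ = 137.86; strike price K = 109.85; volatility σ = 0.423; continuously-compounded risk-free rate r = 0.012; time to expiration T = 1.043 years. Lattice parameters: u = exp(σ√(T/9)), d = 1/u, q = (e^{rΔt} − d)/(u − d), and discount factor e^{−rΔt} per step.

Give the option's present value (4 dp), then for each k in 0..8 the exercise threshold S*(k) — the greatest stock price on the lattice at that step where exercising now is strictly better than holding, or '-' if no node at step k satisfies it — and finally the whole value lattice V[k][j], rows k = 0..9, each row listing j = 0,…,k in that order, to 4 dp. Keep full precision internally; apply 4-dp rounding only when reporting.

price = 9.7451
boundary = - - - - - - 58.1044 67.1038 77.4971
tree:
9.7451
13.9063 5.0605
19.3493 7.7819 1.9929
26.1456 11.7082 3.3575 0.4530
34.1535 17.1522 5.5763 0.8541 0.0000
42.9306 24.3127 9.0920 1.6104 0.0000 0.0000
51.7456 33.0727 14.4619 3.0362 0.0000 0.0000 0.0000
59.5381 42.7462 22.2132 5.7246 0.0000 0.0000 0.0000 0.0000
66.2855 51.7456 32.3529 10.7933 0.0000 0.0000 0.0000 0.0000 0.0000
72.1280 59.5381 42.7462 20.3499 0.0000 0.0000 0.0000 0.0000 0.0000 0.0000

params: Δt=0.11589 u=1.15488 d=0.86589 q=0.46888 e^(-rΔt)=0.99861
t_9 payoffs: 72.1280 59.5381 42.7462 20.3499 0.0000 0.0000 0.0000 0.0000 0.0000 0.0000
t_8: node(8,0) S=43.5645 payoff=66.2855 vs cont=66.1329 → 66.2855 [stop]  node(8,1) S=58.1044 payoff=51.7456 vs cont=51.5930 → 51.7456 [stop]  node(8,2) S=77.4971 payoff=32.3529 vs cont=32.2003 → 32.3529 [stop]  node(8,3) S=103.3622 payoff=6.4878 vs cont=10.7933 → 10.7933 [wait]  node(8,4) S=137.8600 payoff=0.0000 vs cont=0.0000 → 0.0000 [wait]  node(8,5) S=183.8716 payoff=0.0000 vs cont=0.0000 → 0.0000 [wait]  node(8,6) S=245.2399 payoff=0.0000 vs cont=0.0000 → 0.0000 [wait]  node(8,7) S=327.0903 payoff=0.0000 vs cont=0.0000 → 0.0000 [wait]  node(8,8) S=436.2587 payoff=0.0000 vs cont=0.0000 → 0.0000 [wait]  ⇒ S*(8)=77.4971
t_7: node(7,0) S=50.3119 payoff=59.5381 vs cont=59.3854 → 59.5381 [stop]  node(7,1) S=67.1038 payoff=42.7462 vs cont=42.5935 → 42.7462 [stop]  node(7,2) S=89.5001 payoff=20.3499 vs cont=22.2132 → 22.2132 [wait]  node(7,3) S=119.3713 payoff=0.0000 vs cont=5.7246 → 5.7246 [wait]  node(7,4) S=159.2123 payoff=0.0000 vs cont=0.0000 → 0.0000 [wait]  node(7,5) S=212.3503 payoff=0.0000 vs cont=0.0000 → 0.0000 [wait]  node(7,6) S=283.2236 payoff=0.0000 vs cont=0.0000 → 0.0000 [wait]  node(7,7) S=377.7512 payoff=0.0000 vs cont=0.0000 → 0.0000 [wait]  ⇒ S*(7)=67.1038
t_6: node(6,0) S=58.1044 payoff=51.7456 vs cont=51.5930 → 51.7456 [stop]  node(6,1) S=77.4971 payoff=32.3529 vs cont=33.0727 → 33.0727 [wait]  node(6,2) S=103.3622 payoff=6.4878 vs cont=14.4619 → 14.4619 [wait]  node(6,3) S=137.8600 payoff=0.0000 vs cont=3.0362 → 3.0362 [wait]  node(6,4) S=183.8716 payoff=0.0000 vs cont=0.0000 → 0.0000 [wait]  node(6,5) S=245.2399 payoff=0.0000 vs cont=0.0000 → 0.0000 [wait]  node(6,6) S=327.0903 payoff=0.0000 vs cont=0.0000 → 0.0000 [wait]  ⇒ S*(6)=58.1044
t_5: node(5,0) S=67.1038 payoff=42.7462 vs cont=42.9306 → 42.9306 [wait]  node(5,1) S=89.5001 payoff=20.3499 vs cont=24.3127 → 24.3127 [wait]  node(5,2) S=119.3713 payoff=0.0000 vs cont=9.0920 → 9.0920 [wait]  node(5,3) S=159.2123 payoff=0.0000 vs cont=1.6104 → 1.6104 [wait]  node(5,4) S=212.3503 payoff=0.0000 vs cont=0.0000 → 0.0000 [wait]  node(5,5) S=283.2236 payoff=0.0000 vs cont=0.0000 → 0.0000 [wait]  ⇒ S*(5)=-
t_4: node(4,0) S=77.4971 payoff=32.3529 vs cont=34.1535 → 34.1535 [wait]  node(4,1) S=103.3622 payoff=6.4878 vs cont=17.1522 → 17.1522 [wait]  node(4,2) S=137.8600 payoff=0.0000 vs cont=5.5763 → 5.5763 [wait]  node(4,3) S=183.8716 payoff=0.0000 vs cont=0.8541 → 0.8541 [wait]  node(4,4) S=245.2399 payoff=0.0000 vs cont=0.0000 → 0.0000 [wait]  ⇒ S*(4)=-
t_3: node(3,0) S=89.5001 payoff=20.3499 vs cont=26.1456 → 26.1456 [wait]  node(3,1) S=119.3713 payoff=0.0000 vs cont=11.7082 → 11.7082 [wait]  node(3,2) S=159.2123 payoff=0.0000 vs cont=3.3575 → 3.3575 [wait]  node(3,3) S=212.3503 payoff=0.0000 vs cont=0.4530 → 0.4530 [wait]  ⇒ S*(3)=-
t_2: node(2,0) S=103.3622 payoff=6.4878 vs cont=19.3493 → 19.3493 [wait]  node(2,1) S=137.8600 payoff=0.0000 vs cont=7.7819 → 7.7819 [wait]  node(2,2) S=183.8716 payoff=0.0000 vs cont=1.9929 → 1.9929 [wait]  ⇒ S*(2)=-
t_1: node(1,0) S=119.3713 payoff=0.0000 vs cont=13.9063 → 13.9063 [wait]  node(1,1) S=159.2123 payoff=0.0000 vs cont=5.0605 → 5.0605 [wait]  ⇒ S*(1)=-
t_0: node(0,0) S=137.8600 payoff=0.0000 vs cont=9.7451 → 9.7451 [wait]  ⇒ S*(0)=-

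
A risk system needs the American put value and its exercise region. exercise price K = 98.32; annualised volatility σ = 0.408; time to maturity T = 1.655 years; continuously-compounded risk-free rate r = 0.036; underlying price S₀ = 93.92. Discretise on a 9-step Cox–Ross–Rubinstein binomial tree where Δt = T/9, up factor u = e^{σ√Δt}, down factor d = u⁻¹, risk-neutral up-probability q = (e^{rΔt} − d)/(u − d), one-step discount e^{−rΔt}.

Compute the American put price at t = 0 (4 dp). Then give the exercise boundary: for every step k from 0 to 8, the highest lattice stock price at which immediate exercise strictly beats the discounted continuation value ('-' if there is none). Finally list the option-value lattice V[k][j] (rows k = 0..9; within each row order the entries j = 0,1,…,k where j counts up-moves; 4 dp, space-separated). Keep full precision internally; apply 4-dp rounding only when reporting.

params: Δt=0.18389 u=1.19120 d=0.83949 q=0.47526 e^(-rΔt)=0.99340
t_9 payoffs: 78.8708 70.7225 59.1604 42.7544 19.4750 0.0000 0.0000 0.0000 0.0000 0.0000
t_8: node(8,0) S=23.1679 payoff=75.1521 vs cont=74.5034 → 75.1521 [stop]  node(8,1) S=32.8741 payoff=65.4459 vs cont=64.7972 → 65.4459 [stop]  node(8,2) S=46.6468 payoff=51.6732 vs cont=51.0245 → 51.6732 [stop]  node(8,3) S=66.1896 payoff=32.1304 vs cont=31.4816 → 32.1304 [stop]  node(8,4) S=93.9200 payoff=4.4000 vs cont=10.1520 → 10.1520 [wait]  node(8,5) S=133.2681 payoff=0.0000 vs cont=0.0000 → 0.0000 [wait]  node(8,6) S=189.1011 payoff=0.0000 vs cont=0.0000 → 0.0000 [wait]  node(8,7) S=268.3256 payoff=0.0000 vs cont=0.0000 → 0.0000 [wait]  node(8,8) S=380.7415 payoff=0.0000 vs cont=0.0000 → 0.0000 [wait]  ⇒ S*(8)=66.1896
t_7: node(7,0) S=27.5975 payoff=70.7225 vs cont=70.0738 → 70.7225 [stop]  node(7,1) S=39.1596 payoff=59.1604 vs cont=58.5117 → 59.1604 [stop]  node(7,2) S=55.5656 payoff=42.7544 vs cont=42.1057 → 42.7544 [stop]  node(7,3) S=78.8450 payoff=19.4750 vs cont=21.5419 → 21.5419 [wait]  node(7,4) S=111.8773 payoff=0.0000 vs cont=5.2920 → 5.2920 [wait]  node(7,5) S=158.7487 payoff=0.0000 vs cont=0.0000 → 0.0000 [wait]  node(7,6) S=225.2569 payoff=0.0000 vs cont=0.0000 → 0.0000 [wait]  node(7,7) S=319.6290 payoff=0.0000 vs cont=0.0000 → 0.0000 [wait]  ⇒ S*(7)=55.5656
t_6: node(6,0) S=32.8741 payoff=65.4459 vs cont=64.7972 → 65.4459 [stop]  node(6,1) S=46.6468 payoff=51.6732 vs cont=51.0245 → 51.6732 [stop]  node(6,2) S=66.1896 payoff=32.1304 vs cont=32.4574 → 32.4574 [wait]  node(6,3) S=93.9200 payoff=4.4000 vs cont=13.7279 → 13.7279 [wait]  node(6,4) S=133.2681 payoff=0.0000 vs cont=2.7586 → 2.7586 [wait]  node(6,5) S=189.1011 payoff=0.0000 vs cont=0.0000 → 0.0000 [wait]  node(6,6) S=268.3256 payoff=0.0000 vs cont=0.0000 → 0.0000 [wait]  ⇒ S*(6)=46.6468
t_5: node(5,0) S=39.1596 payoff=59.1604 vs cont=58.5117 → 59.1604 [stop]  node(5,1) S=55.5656 payoff=42.7544 vs cont=42.2601 → 42.7544 [stop]  node(5,2) S=78.8450 payoff=19.4750 vs cont=23.4007 → 23.4007 [wait]  node(5,3) S=111.8773 payoff=0.0000 vs cont=8.4585 → 8.4585 [wait]  node(5,4) S=158.7487 payoff=0.0000 vs cont=1.4380 → 1.4380 [wait]  node(5,5) S=225.2569 payoff=0.0000 vs cont=0.0000 → 0.0000 [wait]  ⇒ S*(5)=55.5656
t_4: node(4,0) S=46.6468 payoff=51.6732 vs cont=51.0245 → 51.6732 [stop]  node(4,1) S=66.1896 payoff=32.1304 vs cont=33.3350 → 33.3350 [wait]  node(4,2) S=93.9200 payoff=4.4000 vs cont=16.1918 → 16.1918 [wait]  node(4,3) S=133.2681 payoff=0.0000 vs cont=5.0882 → 5.0882 [wait]  node(4,4) S=189.1011 payoff=0.0000 vs cont=0.7496 → 0.7496 [wait]  ⇒ S*(4)=46.6468
t_3: node(3,0) S=55.5656 payoff=42.7544 vs cont=42.6744 → 42.7544 [stop]  node(3,1) S=78.8450 payoff=19.4750 vs cont=25.0214 → 25.0214 [wait]  node(3,2) S=111.8773 payoff=0.0000 vs cont=10.8427 → 10.8427 [wait]  node(3,3) S=158.7487 payoff=0.0000 vs cont=3.0063 → 3.0063 [wait]  ⇒ S*(3)=55.5656
t_2: node(2,0) S=66.1896 payoff=32.1304 vs cont=34.1002 → 34.1002 [wait]  node(2,1) S=93.9200 payoff=4.4000 vs cont=18.1622 → 18.1622 [wait]  node(2,2) S=133.2681 payoff=0.0000 vs cont=7.0714 → 7.0714 [wait]  ⇒ S*(2)=-
t_1: node(1,0) S=78.8450 payoff=19.4750 vs cont=26.3506 → 26.3506 [wait]  node(1,1) S=111.8773 payoff=0.0000 vs cont=12.8062 → 12.8062 [wait]  ⇒ S*(1)=-
t_0: node(0,0) S=93.9200 payoff=4.4000 vs cont=19.7821 → 19.7821 [wait]  ⇒ S*(0)=-

price = 19.7821
boundary = - - - 55.5656 46.6468 55.5656 46.6468 55.5656 66.1896
tree:
19.7821
26.3506 12.8062
34.1002 18.1622 7.0714
42.7544 25.0214 10.8427 3.0063
51.6732 33.3350 16.1918 5.0882 0.7496
59.1604 42.7544 23.4007 8.4585 1.4380 0.0000
65.4459 51.6732 32.4574 13.7279 2.7586 0.0000 0.0000
70.7225 59.1604 42.7544 21.5419 5.2920 0.0000 0.0000 0.0000
75.1521 65.4459 51.6732 32.1304 10.1520 0.0000 0.0000 0.0000 0.0000
78.8708 70.7225 59.1604 42.7544 19.4750 0.0000 0.0000 0.0000 0.0000 0.0000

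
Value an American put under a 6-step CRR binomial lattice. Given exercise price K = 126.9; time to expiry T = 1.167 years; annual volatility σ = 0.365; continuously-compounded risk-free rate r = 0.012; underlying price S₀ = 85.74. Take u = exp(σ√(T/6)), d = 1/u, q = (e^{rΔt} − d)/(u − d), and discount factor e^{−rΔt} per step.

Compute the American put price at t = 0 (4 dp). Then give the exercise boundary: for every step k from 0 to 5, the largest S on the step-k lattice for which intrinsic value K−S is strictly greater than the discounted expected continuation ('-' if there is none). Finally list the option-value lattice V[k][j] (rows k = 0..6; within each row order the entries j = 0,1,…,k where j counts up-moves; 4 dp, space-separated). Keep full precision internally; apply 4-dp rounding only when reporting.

params: Δt=0.19450 u=1.17465 d=0.85132 q=0.46707 e^(-rΔt)=0.99767
t_6 payoffs: 94.2618 81.8655 64.7610 41.1600 8.5951 0.0000 0.0000
t_5: node(5,0) S=38.3385 payoff=88.5615 vs cont=88.2656 → 88.5615 [stop]  node(5,1) S=52.8999 payoff=74.0001 vs cont=73.7043 → 74.0001 [stop]  node(5,2) S=72.9918 payoff=53.9082 vs cont=53.6124 → 53.9082 [stop]  node(5,3) S=100.7148 payoff=26.1852 vs cont=25.8894 → 26.1852 [stop]  node(5,4) S=138.9672 payoff=0.0000 vs cont=4.5699 → 4.5699 [wait]  node(5,5) S=191.7483 payoff=0.0000 vs cont=0.0000 → 0.0000 [wait]  ⇒ S*(5)=100.7148
t_4: node(4,0) S=45.0345 payoff=81.8655 vs cont=81.5697 → 81.8655 [stop]  node(4,1) S=62.1390 payoff=64.7610 vs cont=64.4652 → 64.7610 [stop]  node(4,2) S=85.7400 payoff=41.1600 vs cont=40.8642 → 41.1600 [stop]  node(4,3) S=118.3049 payoff=8.5951 vs cont=16.0519 → 16.0519 [wait]  node(4,4) S=163.2383 payoff=0.0000 vs cont=2.4298 → 2.4298 [wait]  ⇒ S*(4)=85.7400
t_3: node(3,0) S=52.8999 payoff=74.0001 vs cont=73.7043 → 74.0001 [stop]  node(3,1) S=72.9918 payoff=53.9082 vs cont=53.6124 → 53.9082 [stop]  node(3,2) S=100.7148 payoff=26.1852 vs cont=29.3641 → 29.3641 [wait]  node(3,3) S=138.9672 payoff=0.0000 vs cont=9.6668 → 9.6668 [wait]  ⇒ S*(3)=72.9918
t_2: node(2,0) S=62.1390 payoff=64.7610 vs cont=64.4652 → 64.7610 [stop]  node(2,1) S=85.7400 payoff=41.1600 vs cont=42.3455 → 42.3455 [wait]  node(2,2) S=118.3049 payoff=8.5951 vs cont=20.1171 → 20.1171 [wait]  ⇒ S*(2)=62.1390
t_1: node(1,0) S=72.9918 payoff=53.9082 vs cont=54.1648 → 54.1648 [wait]  node(1,1) S=100.7148 payoff=26.1852 vs cont=31.8887 → 31.8887 [wait]  ⇒ S*(1)=-
t_0: node(0,0) S=85.7400 payoff=41.1600 vs cont=43.6583 → 43.6583 [wait]  ⇒ S*(0)=-

price = 43.6583
boundary = - - 62.1390 72.9918 85.7400 100.7148
tree:
43.6583
54.1648 31.8887
64.7610 42.3455 20.1171
74.0001 53.9082 29.3641 9.6668
81.8655 64.7610 41.1600 16.0519 2.4298
88.5615 74.0001 53.9082 26.1852 4.5699 0.0000
94.2618 81.8655 64.7610 41.1600 8.5951 0.0000 0.0000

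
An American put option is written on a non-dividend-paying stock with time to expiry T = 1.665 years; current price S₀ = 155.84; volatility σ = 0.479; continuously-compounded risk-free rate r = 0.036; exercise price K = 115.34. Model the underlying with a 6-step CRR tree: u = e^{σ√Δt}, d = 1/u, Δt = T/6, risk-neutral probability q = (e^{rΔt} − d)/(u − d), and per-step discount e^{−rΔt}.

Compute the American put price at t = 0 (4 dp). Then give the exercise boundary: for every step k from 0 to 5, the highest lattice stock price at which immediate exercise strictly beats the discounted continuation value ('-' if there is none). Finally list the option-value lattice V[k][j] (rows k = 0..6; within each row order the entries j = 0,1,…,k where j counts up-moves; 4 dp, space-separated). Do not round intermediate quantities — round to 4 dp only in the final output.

params: Δt=0.27750 u=1.28702 d=0.77699 q=0.45694 e^(-rΔt)=0.99006
t_6 payoffs: 81.0499 58.5413 21.2575 0.0000 0.0000 0.0000 0.0000
t_5: node(5,0) S=44.1320 payoff=71.2080 vs cont=70.0615 → 71.2080 [stop]  node(5,1) S=73.1011 payoff=42.2389 vs cont=41.0924 → 42.2389 [stop]  node(5,2) S=121.0860 payoff=0.0000 vs cont=11.4294 → 11.4294 [wait]  node(5,3) S=200.5691 payoff=0.0000 vs cont=0.0000 → 0.0000 [wait]  node(5,4) S=332.2264 payoff=0.0000 vs cont=0.0000 → 0.0000 [wait]  node(5,5) S=550.3059 payoff=0.0000 vs cont=0.0000 → 0.0000 [wait]  ⇒ S*(5)=73.1011
t_4: node(4,0) S=56.7987 payoff=58.5413 vs cont=57.3947 → 58.5413 [stop]  node(4,1) S=94.0825 payoff=21.2575 vs cont=27.8810 → 27.8810 [wait]  node(4,2) S=155.8400 payoff=0.0000 vs cont=6.1452 → 6.1452 [wait]  node(4,3) S=258.1363 payoff=0.0000 vs cont=0.0000 → 0.0000 [wait]  node(4,4) S=427.5817 payoff=0.0000 vs cont=0.0000 → 0.0000 [wait]  ⇒ S*(4)=56.7987
t_3: node(3,0) S=73.1011 payoff=42.2389 vs cont=44.0889 → 44.0889 [wait]  node(3,1) S=121.0860 payoff=0.0000 vs cont=17.7708 → 17.7708 [wait]  node(3,2) S=200.5691 payoff=0.0000 vs cont=3.3041 → 3.3041 [wait]  node(3,3) S=332.2264 payoff=0.0000 vs cont=0.0000 → 0.0000 [wait]  ⇒ S*(3)=-
t_2: node(2,0) S=94.0825 payoff=21.2575 vs cont=31.7445 → 31.7445 [wait]  node(2,1) S=155.8400 payoff=0.0000 vs cont=11.0495 → 11.0495 [wait]  node(2,2) S=258.1363 payoff=0.0000 vs cont=1.7765 → 1.7765 [wait]  ⇒ S*(2)=-
t_1: node(1,0) S=121.0860 payoff=0.0000 vs cont=22.0666 → 22.0666 [wait]  node(1,1) S=200.5691 payoff=0.0000 vs cont=6.7446 → 6.7446 [wait]  ⇒ S*(1)=-
t_0: node(0,0) S=155.8400 payoff=0.0000 vs cont=14.9157 → 14.9157 [wait]  ⇒ S*(0)=-

price = 14.9157
boundary = - - - - 56.7987 73.1011
tree:
14.9157
22.0666 6.7446
31.7445 11.0495 1.7765
44.0889 17.7708 3.3041 0.0000
58.5413 27.8810 6.1452 0.0000 0.0000
71.2080 42.2389 11.4294 0.0000 0.0000 0.0000
81.0499 58.5413 21.2575 0.0000 0.0000 0.0000 0.0000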